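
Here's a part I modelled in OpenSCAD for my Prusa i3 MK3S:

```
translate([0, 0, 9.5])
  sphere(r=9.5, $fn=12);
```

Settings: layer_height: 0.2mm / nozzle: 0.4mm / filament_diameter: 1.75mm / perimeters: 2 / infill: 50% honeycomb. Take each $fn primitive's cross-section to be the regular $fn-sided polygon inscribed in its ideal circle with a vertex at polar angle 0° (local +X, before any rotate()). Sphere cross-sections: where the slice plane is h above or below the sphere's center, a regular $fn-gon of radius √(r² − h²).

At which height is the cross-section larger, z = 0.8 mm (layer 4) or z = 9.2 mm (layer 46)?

layer 46 (z = 9.2 mm)

Layer 4 (z = 0.8): the r=9.5 sphere slices to a regular 12-gon of circumradius 3.816 (√(r²−h²) with h=8.7 from center) (area = (12/2)·3.816²·sin(360°/12) = 43.68 mm²). So its area = 43.68 mm². Layer 46 (z = 9.2): the r=9.5 sphere contributes a regular 12-gon of circumradius √(9.5²−0.3²) = 9.495 (area = (12/2)·9.495²·sin(360°/12) = 270.48 mm²). So its area = 270.48 mm². Layer 46 is larger (270.48 vs 43.68 mm²).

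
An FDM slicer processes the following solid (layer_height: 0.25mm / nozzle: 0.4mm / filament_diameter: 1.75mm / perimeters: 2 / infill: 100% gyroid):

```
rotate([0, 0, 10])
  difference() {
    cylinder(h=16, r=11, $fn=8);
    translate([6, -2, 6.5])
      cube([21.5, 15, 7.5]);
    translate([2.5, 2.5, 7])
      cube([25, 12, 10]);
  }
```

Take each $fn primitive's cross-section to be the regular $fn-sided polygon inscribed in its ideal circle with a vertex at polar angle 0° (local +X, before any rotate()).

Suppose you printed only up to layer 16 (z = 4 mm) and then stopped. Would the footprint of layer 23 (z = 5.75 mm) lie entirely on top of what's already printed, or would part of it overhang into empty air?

entirely on top

Compare the two slices. At z = 4: the r=11 cylinder contributes a regular 8-gon of circumradius 11 (area = (8/2)·11.000²·sin(360°/8) = 342.24 mm²); the cube at (6, -2) is absent (z outside [6.5, 14]); the cube at (2.5, 2.5) does not reach this height (z outside [7, 17]); After the difference (first − rest): none of the subtracted shapes is present at this height, so the r=11 cylinder is unchanged — area = 342.24 mm²; (whole slice rotated 10° about Z — lengths, areas and connectivity unchanged). At z = 5.75: the cylinder: section is a regular 8-gon, circumradius r=11 (area = (8/2)·11.000²·sin(360°/8) = 342.24 mm²); the cube at (6, -2) is not intersected at this z (z outside [6.5, 14]); the cube at (2.5, 2.5) is not intersected at this z (z outside [7, 17]); After the difference (first − rest): none of the subtracted shapes is present at this height, so the r=11 cylinder is unchanged — area = 342.24 mm²; (whole slice rotated 10° about Z — lengths, areas and connectivity unchanged). Checking containment: the cross-section at z = 5.75 is a subset of the cross-section at z = 4.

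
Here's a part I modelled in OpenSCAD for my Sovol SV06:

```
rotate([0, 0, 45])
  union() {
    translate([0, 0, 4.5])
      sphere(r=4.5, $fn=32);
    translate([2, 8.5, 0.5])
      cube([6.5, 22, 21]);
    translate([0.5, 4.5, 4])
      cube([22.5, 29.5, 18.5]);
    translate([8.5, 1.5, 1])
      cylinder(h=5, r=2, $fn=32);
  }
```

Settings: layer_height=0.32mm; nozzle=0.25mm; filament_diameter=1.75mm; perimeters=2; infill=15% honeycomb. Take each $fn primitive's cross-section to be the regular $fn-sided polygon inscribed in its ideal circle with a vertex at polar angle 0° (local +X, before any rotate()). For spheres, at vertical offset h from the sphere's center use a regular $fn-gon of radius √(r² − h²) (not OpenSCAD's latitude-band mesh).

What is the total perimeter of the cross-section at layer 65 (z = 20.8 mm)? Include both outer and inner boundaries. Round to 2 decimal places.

At z = 20.8 mm: the sphere is absent (|z−center|=16.300 > r=4.5); the 6.5×22 cube at (2, 8.5) contributes its full rectangle (perimeter 57.00 mm); the 22.5×29.5 cube at (0.5, 4.5) contributes its full rectangle (perimeter 104.00 mm); the cylinder at (8.5, 1.5) is absent (z outside [1, 6]); Combining (union): the 6.5×22 cube at (2, 8.5) lies entirely inside the 22.5×29.5 cube at (0.5, 4.5), so the union is just the 22.5×29.5 cube at (0.5, 4.5) — boundary = 104.00 mm; (whole slice rotated 45° about Z — lengths, areas and connectivity unchanged). Overall, the cross-section is a single solid region. Total boundary length (outer) = 104.00 mm.

104.00 mm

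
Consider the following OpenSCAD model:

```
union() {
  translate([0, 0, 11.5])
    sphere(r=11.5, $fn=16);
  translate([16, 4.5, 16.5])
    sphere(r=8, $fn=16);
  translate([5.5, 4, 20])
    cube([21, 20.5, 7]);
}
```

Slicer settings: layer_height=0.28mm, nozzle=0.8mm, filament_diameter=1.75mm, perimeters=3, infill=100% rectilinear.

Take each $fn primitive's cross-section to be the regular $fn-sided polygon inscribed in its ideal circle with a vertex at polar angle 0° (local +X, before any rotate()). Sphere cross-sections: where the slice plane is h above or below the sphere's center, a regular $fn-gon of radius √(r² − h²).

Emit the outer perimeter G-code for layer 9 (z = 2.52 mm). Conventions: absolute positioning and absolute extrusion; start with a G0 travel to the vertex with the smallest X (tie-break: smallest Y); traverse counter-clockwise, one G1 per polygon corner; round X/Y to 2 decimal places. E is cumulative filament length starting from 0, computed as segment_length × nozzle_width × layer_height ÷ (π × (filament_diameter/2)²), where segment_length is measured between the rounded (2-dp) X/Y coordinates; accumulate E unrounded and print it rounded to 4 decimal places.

G0 X-7.18 Y0.00 Z2.52
G1 X-6.64 Y-2.75 E0.2610
G1 X-5.08 Y-5.08 E0.5221
G1 X-2.75 Y-6.64 E0.7833
G1 X0.00 Y-7.18 E1.0443
G1 X2.75 Y-6.64 E1.3052
G1 X5.08 Y-5.08 E1.5664
G1 X6.64 Y-2.75 E1.8275
G1 X7.18 Y0.00 E2.0885
G1 X6.64 Y2.75 E2.3495
G1 X5.08 Y5.08 E2.6106
G1 X2.75 Y6.64 E2.8718
G1 X0.00 Y7.18 E3.1328
G1 X-2.75 Y6.64 E3.3938
G1 X-5.08 Y5.08 E3.6549
G1 X-6.64 Y2.75 E3.9160
G1 X-7.18 Y0.00 E4.1770

At z = 2.52 mm: the r=11.5 sphere contributes a regular 16-gon of circumradius √(11.5²−8.98²) = 7.184; the sphere at (16, 4.5) is absent (|z−center|=13.980 > r=8); the cube at (5.5, 4) does not reach this height (z outside [20, 27]); Taking the union: only the r=11.5 sphere is present, so the union is just that shape — 1 connected region. The outline is a single polygon with 16 vertices. Extrusion per mm of travel: 0.8 × 0.28 / (π × 0.875²) = 0.093128. Accumulating E over each segment gives final E = 4.1770.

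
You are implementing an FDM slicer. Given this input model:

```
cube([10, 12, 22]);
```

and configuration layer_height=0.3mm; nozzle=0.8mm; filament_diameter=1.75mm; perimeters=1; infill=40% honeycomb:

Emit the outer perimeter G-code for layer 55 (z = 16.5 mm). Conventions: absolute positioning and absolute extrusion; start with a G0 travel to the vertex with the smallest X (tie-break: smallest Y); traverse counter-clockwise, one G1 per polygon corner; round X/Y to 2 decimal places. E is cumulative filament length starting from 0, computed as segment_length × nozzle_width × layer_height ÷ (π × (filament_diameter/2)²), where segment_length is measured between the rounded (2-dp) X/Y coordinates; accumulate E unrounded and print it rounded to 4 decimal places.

G0 X0.00 Y0.00 Z16.50
G1 X10.00 Y0.00 E0.9978
G1 X10.00 Y12.00 E2.1952
G1 X0.00 Y12.00 E3.1930
G1 X0.00 Y0.00 E4.3903

At z = 16.5 mm: the cube is present — its section is the full 10×12 rectangle. The outline is a single polygon with 4 vertices. Extrusion per mm of travel: 0.8 × 0.3 / (π × 0.875²) = 0.099780. Accumulating E over each segment gives final E = 4.3903.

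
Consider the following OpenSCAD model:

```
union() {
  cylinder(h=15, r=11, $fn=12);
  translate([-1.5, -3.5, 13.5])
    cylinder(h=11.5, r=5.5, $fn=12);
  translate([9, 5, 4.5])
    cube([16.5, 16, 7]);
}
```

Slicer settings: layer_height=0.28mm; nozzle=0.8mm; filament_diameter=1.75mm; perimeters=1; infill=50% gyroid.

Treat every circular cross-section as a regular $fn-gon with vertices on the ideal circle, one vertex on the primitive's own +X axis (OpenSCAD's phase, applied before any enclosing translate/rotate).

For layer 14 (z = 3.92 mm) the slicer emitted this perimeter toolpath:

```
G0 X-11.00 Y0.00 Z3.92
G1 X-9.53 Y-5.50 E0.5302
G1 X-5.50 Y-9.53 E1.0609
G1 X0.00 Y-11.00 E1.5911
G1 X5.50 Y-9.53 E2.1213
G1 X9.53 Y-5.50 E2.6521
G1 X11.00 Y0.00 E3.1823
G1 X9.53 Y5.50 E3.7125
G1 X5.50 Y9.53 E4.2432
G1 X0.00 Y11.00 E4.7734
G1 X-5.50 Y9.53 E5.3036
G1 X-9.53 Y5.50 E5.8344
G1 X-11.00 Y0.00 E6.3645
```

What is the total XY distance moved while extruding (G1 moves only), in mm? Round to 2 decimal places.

Sum the Euclidean lengths of each G1 segment: total = 68.34 mm.

68.34 mm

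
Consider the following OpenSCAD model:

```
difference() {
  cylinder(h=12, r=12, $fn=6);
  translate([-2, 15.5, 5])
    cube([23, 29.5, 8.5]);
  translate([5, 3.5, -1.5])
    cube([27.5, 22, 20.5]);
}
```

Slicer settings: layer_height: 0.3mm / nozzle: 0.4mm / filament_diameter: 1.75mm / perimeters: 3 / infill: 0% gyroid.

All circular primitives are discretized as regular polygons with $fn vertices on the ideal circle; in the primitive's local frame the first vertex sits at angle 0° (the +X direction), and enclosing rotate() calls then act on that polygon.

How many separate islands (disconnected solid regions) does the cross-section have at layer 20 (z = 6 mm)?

At z = 6 mm: the r=12 cylinder gives a regular 6-gon of circumradius 12 (constant along its height); the cube at (-2, 15.5) (footprint 23×29.5) is included at this height; the 27.5×22 cube at (5, 3.5) contributes its full rectangle; After the difference (first − rest): starting from the r=12 cylinder, the 23×29.5 cube at (-2, 15.5) misses the remaining region (no effect); the 27.5×22 cube at (5, 3.5) partially overlaps it — only the 20.61 mm² overlap (of its 605.00 mm²) is removed, clipping the outline — 1 connected region. Overall, the cross-section is a single solid region. Island count = 1.

1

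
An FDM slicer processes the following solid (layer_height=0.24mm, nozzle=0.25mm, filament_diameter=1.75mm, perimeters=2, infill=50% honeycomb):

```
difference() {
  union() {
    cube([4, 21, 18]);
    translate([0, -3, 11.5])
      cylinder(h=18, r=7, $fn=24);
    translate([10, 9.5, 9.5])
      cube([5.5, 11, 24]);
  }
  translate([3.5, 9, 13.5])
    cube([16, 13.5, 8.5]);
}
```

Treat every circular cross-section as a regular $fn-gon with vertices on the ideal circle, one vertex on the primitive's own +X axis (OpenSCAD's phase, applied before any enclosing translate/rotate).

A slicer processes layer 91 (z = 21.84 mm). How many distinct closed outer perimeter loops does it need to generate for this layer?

1

At z = 21.84 mm: the cube is absent (z outside [0, 18]); the cylinder at (0, -3): section is a regular 24-gon, circumradius r=7; the cube at (10, 9.5) is present — its section is the full 5.5×11 rectangle; Taking the union: the 2 present regions are separate (no shared area or edge), so areas and boundary lengths simply add and each stays a separate island — 2 connected regions; the cube at (3.5, 9) is present — its section is the full 16×13.5 rectangle; After the difference (first − rest): starting from the result so far, the 16×13.5 cube at (3.5, 9) partially overlaps it — only the 60.50 mm² overlap (of its 216.00 mm²) is removed, clipping the outline — 1 connected region. The result has 1 disconnected region.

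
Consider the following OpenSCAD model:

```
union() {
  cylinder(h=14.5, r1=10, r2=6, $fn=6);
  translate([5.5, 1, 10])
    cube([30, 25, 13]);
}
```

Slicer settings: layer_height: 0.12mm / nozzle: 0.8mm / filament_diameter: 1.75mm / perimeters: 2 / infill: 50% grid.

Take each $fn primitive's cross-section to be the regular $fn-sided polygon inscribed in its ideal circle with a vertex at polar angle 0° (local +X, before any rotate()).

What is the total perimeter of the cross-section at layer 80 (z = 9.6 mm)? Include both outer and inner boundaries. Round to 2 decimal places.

At z = 9.6 mm: the cone contributes a regular 6-gon of circumradius 7.352 (interpolated between r1=10 and r2=6 at t=0.662) (perimeter = 2·6·7.352·sin(180°/6) = 44.11 mm); the cube at (5.5, 1) is not intersected at this z (z outside [10, 23]); Taking the union: only the cone is present, so the union is just that shape — boundary = 44.11 mm. Overall, the cross-section is a single solid region. Total boundary length (outer) = 44.11 mm.

44.11 mm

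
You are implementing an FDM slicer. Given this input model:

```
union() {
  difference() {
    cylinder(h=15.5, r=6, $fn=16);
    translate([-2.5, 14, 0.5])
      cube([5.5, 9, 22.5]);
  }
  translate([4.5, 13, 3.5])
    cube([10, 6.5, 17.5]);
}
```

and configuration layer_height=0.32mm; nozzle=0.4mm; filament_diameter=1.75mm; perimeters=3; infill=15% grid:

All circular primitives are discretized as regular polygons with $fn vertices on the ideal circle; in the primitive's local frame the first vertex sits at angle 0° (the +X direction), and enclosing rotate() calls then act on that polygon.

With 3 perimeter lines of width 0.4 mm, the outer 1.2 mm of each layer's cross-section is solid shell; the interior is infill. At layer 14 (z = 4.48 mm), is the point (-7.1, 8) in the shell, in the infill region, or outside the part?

outside

At z = 4.48 mm: the cylinder: section is a regular 16-gon, circumradius r=6; the cube at (-2.5, 14) (footprint 5.5×9) is included at this height; After the difference (first − rest): starting from the r=6 cylinder, the 5.5×9 cube at (-2.5, 14) misses the remaining region (no effect) — 1 connected region; the 10×6.5 cube at (4.5, 13) contributes its full rectangle; Taking the union: the 2 present regions are separate (no shared area or edge), so areas and boundary lengths simply add and each stays a separate island — 2 connected regions. Overall, the cross-section has 2 separate islands. The nearest boundary edge runs (-5.54, 2.30)→(-4.24, 4.24); distance from the point to it = 4.72 mm. The point is not inside any of the regions above, so it lies outside the cross-section (4.72 mm from the nearest boundary).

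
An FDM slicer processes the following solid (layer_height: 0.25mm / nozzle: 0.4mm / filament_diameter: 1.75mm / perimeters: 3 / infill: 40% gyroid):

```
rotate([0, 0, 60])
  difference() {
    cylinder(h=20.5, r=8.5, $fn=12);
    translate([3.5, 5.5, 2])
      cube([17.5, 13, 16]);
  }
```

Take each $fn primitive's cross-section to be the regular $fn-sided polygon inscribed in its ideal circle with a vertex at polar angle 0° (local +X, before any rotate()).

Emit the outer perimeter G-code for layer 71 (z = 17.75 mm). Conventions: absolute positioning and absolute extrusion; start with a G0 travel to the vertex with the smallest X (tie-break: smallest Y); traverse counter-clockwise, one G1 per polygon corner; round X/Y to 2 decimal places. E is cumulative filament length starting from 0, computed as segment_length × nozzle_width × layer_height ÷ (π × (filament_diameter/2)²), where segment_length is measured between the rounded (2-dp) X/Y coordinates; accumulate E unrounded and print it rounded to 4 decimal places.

At z = 17.75 mm: the r=8.5 cylinder gives a regular 12-gon of circumradius 8.5 (constant along its height); the 17.5×13 cube at (3.5, 5.5) contributes its full rectangle; After the difference (first − rest): starting from the r=8.5 cylinder, the 17.5×13 cube at (3.5, 5.5) partially overlaps it — only the 3.20 mm² overlap (of its 227.50 mm²) is removed, clipping the outline — 1 connected region; (rotated 60° about Z; rotation is an isometry so areas/perimeters/island counts are preserved). The outline is a single polygon with 14 vertices. Extrusion per mm of travel: 0.4 × 0.25 / (π × 0.875²) = 0.041575. Accumulating E over each segment gives final E = 2.2475.

G0 X-8.50 Y0.00 Z17.75
G1 X-7.36 Y-4.25 E0.1829
G1 X-4.25 Y-7.36 E0.3658
G1 X0.00 Y-8.50 E0.5487
G1 X4.25 Y-7.36 E0.7317
G1 X7.36 Y-4.25 E0.9145
G1 X8.50 Y0.00 E1.0975
G1 X7.36 Y4.25 E1.2804
G1 X4.25 Y7.36 E1.4633
G1 X0.00 Y8.50 E1.6462
G1 X-1.71 Y8.04 E1.7198
G1 X-3.01 Y5.78 E1.8282
G1 X-4.80 Y6.81 E1.9141
G1 X-7.36 Y4.25 E2.0646
G1 X-8.50 Y0.00 E2.2475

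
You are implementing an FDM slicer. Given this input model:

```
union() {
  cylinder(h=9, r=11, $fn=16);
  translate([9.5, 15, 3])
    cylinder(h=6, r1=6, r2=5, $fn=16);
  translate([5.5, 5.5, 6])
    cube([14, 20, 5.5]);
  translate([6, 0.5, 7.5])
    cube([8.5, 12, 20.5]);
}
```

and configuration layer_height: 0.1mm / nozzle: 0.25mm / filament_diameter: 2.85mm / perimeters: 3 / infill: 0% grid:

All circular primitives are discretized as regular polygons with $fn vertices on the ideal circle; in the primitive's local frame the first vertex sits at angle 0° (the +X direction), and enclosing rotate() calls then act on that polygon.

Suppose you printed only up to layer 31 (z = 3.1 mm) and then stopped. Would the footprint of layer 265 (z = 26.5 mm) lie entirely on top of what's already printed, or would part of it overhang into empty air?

part overhangs

Compare the two slices. At z = 3.1: the cylinder: section is a regular 16-gon, circumradius r=11 (area = (16/2)·11.000²·sin(360°/16) = 370.44 mm²); the cone at (9.5, 15): at t=0.017 of its height the radius interpolates to r₁+(r₂−r₁)t = 5.983, giving a regular 16-gon of that circumradius (area = (16/2)·5.983²·sin(360°/16) = 109.60 mm²); the cube at (5.5, 5.5) does not reach this height (z outside [6, 11.5]); the cube at (6, 0.5) is absent (z outside [7.5, 28]); Combining (union): the 2 present regions are separate (no shared area or edge), so areas and boundary lengths simply add and each stays a separate island — area = 480.04 mm². At z = 26.5: the cylinder is not intersected at this z (z outside [0, 9]); the cone at (9.5, 15) is not intersected at this z (z outside [3, 9]); the cube at (5.5, 5.5) does not reach this height (z outside [6, 11.5]); the cube at (6, 0.5) is present — its section is the full 8.5×12 rectangle (area 102.00 mm²); Combining (union): only the 8.5×12 cube at (6, 0.5) is present, so the union is just that shape — area = 102.00 mm². Checking containment: at z = 26.5 the cross-section extends beyond the z = 3.1 cross-section by about 49.94 mm².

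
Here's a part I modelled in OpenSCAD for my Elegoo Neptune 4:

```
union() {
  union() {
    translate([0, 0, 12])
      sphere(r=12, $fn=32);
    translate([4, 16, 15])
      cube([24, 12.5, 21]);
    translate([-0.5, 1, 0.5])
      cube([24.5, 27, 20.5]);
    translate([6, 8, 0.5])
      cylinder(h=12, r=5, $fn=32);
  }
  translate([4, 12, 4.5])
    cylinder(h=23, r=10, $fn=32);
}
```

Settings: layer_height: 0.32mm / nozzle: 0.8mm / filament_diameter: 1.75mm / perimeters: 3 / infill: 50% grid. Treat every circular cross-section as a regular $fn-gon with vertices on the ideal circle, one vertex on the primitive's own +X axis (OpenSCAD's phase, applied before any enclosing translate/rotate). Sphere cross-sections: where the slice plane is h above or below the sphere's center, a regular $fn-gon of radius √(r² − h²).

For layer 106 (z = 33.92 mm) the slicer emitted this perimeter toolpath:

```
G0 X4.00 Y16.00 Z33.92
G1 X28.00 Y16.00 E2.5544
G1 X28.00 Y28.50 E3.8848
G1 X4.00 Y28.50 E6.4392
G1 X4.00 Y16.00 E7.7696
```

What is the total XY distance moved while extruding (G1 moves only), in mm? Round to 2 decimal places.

Sum the Euclidean lengths of each G1 segment: total = 73.00 mm.

73.00 mm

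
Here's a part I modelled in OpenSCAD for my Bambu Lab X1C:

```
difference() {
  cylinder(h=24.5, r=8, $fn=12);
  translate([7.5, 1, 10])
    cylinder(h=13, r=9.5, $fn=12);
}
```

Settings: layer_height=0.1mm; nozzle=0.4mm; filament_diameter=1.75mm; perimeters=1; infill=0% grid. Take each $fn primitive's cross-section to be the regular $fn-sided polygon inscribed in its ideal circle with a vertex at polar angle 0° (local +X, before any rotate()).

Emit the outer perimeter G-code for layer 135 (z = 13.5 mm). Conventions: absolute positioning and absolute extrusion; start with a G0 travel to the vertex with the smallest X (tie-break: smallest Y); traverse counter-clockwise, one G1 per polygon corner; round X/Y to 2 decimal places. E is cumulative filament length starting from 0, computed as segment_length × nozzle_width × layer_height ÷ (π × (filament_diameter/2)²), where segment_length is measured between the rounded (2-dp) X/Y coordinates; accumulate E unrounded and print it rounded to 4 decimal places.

G0 X-8.00 Y0.00 Z13.50
G1 X-6.93 Y-4.00 E0.0689
G1 X-4.00 Y-6.93 E0.1378
G1 X0.00 Y-8.00 E0.2066
G1 X2.82 Y-7.25 E0.2552
G1 X2.75 Y-7.23 E0.2564
G1 X-0.73 Y-3.75 E0.3382
G1 X-2.00 Y1.00 E0.4200
G1 X-0.73 Y5.75 E0.5017
G1 X1.20 Y7.68 E0.5471
G1 X0.00 Y8.00 E0.5678
G1 X-4.00 Y6.93 E0.6366
G1 X-6.93 Y4.00 E0.7056
G1 X-8.00 Y0.00 E0.7744

At z = 13.5 mm: the r=8 cylinder gives a regular 12-gon of circumradius 8 (constant along its height); the r=9.5 cylinder at (7.5, 1) gives a regular 12-gon of circumradius 9.5 (constant along its height); Taking the first minus the rest: starting from the r=8 cylinder, the r=9.5 cylinder at (7.5, 1) partially overlaps it — only the 103.67 mm² overlap (of its 270.75 mm²) is removed, clipping the outline — 1 connected region. The outline is a single polygon with 13 vertices. Extrusion per mm of travel: 0.4 × 0.1 / (π × 0.875²) = 0.016630. Accumulating E over each segment gives final E = 0.7744.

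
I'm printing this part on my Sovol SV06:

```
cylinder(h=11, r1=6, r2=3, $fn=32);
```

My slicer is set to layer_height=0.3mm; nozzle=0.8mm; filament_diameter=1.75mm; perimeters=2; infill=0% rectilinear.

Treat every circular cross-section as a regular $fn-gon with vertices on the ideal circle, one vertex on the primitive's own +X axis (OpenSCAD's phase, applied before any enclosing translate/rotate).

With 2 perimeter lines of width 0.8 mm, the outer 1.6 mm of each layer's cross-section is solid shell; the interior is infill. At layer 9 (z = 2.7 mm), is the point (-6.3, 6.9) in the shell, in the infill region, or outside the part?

At z = 2.7 mm: the cone (r1=6→r2=3) has section circumradius 5.264 here — a regular 32-gon. Overall, the cross-section is a single solid region. The nearest boundary edge runs (-2.92, 4.38)→(-3.72, 3.72); distance from the point to it = 4.09 mm. The point is not inside any of the regions above, so it lies outside the cross-section (4.09 mm from the nearest boundary).

outside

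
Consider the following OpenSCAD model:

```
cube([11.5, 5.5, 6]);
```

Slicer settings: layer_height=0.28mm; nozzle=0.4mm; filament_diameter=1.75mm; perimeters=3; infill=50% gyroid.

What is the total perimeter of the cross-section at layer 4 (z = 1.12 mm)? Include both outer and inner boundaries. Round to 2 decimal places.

34.00 mm

At z = 1.12 mm: the cube is present — its section is the full 11.5×5.5 rectangle (perimeter 34.00 mm). Overall, the cross-section is a single solid region. Total boundary length (outer) = 34.00 mm.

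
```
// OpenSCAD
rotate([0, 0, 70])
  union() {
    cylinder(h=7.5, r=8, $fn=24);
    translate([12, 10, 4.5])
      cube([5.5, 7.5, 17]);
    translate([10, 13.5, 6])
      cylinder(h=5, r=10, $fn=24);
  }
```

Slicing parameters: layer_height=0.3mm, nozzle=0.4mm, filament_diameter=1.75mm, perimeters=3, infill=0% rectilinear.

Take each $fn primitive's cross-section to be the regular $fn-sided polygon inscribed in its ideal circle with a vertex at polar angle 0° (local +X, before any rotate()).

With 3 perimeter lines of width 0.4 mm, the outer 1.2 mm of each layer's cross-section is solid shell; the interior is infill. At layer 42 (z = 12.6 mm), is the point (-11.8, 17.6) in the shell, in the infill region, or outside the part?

shell

At z = 12.6 mm: the cylinder is absent (z outside [0, 7.5]); the cube at (12, 10) (footprint 5.5×7.5) is included at this height; the cylinder at (10, 13.5) is not intersected at this z (z outside [6, 11]); Combining (union): only the 5.5×7.5 cube at (12, 10) is present, so the union is just that shape — 1 connected region; (rotated 70° about Z; rotation is an isometry so areas/perimeters/island counts are preserved). Overall, the cross-section is a single solid region. Undo the 70° rotation: the query point maps to (12.503, 17.108) in the un-rotated model frame. The nearest boundary edge runs (17.50, 17.50)→(12.00, 17.50); distance from the point to it = 0.39 mm. The point is inside the cross-section, 0.39 mm from the nearest boundary — within the 1.2 mm shell band (3 × 0.4).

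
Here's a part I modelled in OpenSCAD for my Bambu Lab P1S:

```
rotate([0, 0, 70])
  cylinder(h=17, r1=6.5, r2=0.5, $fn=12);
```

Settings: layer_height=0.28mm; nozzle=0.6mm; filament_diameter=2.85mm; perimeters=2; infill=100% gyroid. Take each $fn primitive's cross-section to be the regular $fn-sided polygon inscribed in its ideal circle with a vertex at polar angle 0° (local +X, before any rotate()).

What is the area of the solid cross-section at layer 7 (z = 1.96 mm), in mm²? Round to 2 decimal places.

At z = 1.96 mm: the cone contributes a regular 12-gon of circumradius 5.808 (interpolated between r1=6.5 and r2=0.5 at t=0.115) (area = (12/2)·5.808²·sin(360°/12) = 101.21 mm²); (rotated 70° about Z; rotation is an isometry so areas/perimeters/island counts are preserved). Overall, the cross-section is a single solid region. Net area = 101.21 mm².

101.21 mm²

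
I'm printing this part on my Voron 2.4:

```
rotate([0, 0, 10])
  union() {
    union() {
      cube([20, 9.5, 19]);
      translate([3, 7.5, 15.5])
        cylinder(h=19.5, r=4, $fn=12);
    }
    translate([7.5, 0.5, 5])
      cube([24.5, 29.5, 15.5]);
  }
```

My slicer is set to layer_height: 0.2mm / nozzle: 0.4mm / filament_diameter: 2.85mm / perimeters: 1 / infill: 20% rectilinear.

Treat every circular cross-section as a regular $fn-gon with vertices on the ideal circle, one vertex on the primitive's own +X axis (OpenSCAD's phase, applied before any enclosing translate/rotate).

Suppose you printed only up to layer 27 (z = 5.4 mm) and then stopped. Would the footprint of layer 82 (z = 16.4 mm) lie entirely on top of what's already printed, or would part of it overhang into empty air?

Compare the two slices. At z = 5.4: the cube is present — its section is the full 20×9.5 rectangle (area 190.00 mm²); the cylinder at (3, 7.5) is not intersected at this z (z outside [15.5, 35]); Taking the union: only the 20×9.5 cube is present, so the union is just that shape — area = 190.00 mm²; the cube at (7.5, 0.5) (footprint 24.5×29.5) is included at this height (area 722.75 mm²); Combining (union): the regions partially overlap — summed areas 912.75 mm² minus the doubly-counted overlap 112.50 mm² gives 800.25 mm² — area = 800.25 mm²; (rotated 10° about Z; rotation is an isometry so areas/perimeters/island counts are preserved). At z = 16.4: the 20×9.5 cube contributes its full rectangle (area 190.00 mm²); the cylinder at (3, 7.5): section is a regular 12-gon, circumradius r=4 (area = (12/2)·4.000²·sin(360°/12) = 48.00 mm²); Merging all regions: the regions partially overlap — summed areas 238.00 mm² minus the doubly-counted overlap 35.89 mm² gives 202.11 mm² — area = 202.11 mm²; the cube at (7.5, 0.5) (footprint 24.5×29.5) is included at this height (area 722.75 mm²); Taking the union: the regions partially overlap — summed areas 924.86 mm² minus the doubly-counted overlap 112.50 mm² gives 812.36 mm² — area = 812.36 mm²; (whole slice rotated 10° about Z — lengths, areas and connectivity unchanged). Checking containment: at z = 16.4 the cross-section extends beyond the z = 5.4 cross-section by about 12.11 mm².

part overhangs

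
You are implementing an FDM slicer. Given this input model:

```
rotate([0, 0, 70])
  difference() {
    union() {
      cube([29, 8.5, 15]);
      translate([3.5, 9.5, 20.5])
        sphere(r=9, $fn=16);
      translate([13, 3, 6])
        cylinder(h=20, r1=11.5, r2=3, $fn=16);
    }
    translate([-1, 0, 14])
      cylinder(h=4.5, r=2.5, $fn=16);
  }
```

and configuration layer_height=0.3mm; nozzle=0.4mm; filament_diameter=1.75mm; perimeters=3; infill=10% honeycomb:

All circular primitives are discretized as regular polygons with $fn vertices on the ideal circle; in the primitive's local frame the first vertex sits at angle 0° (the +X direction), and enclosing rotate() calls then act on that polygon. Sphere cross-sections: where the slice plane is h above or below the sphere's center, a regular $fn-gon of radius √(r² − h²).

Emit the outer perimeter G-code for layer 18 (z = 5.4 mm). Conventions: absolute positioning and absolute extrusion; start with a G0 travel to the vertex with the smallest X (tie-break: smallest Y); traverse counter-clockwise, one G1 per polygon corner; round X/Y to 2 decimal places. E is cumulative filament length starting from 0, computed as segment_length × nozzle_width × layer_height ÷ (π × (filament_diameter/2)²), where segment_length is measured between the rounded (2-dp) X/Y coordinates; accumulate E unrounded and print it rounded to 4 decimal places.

At z = 5.4 mm: the 29×8.5 cube contributes its full rectangle; the sphere at (3.5, 9.5) is not intersected at this z (|z−center|=15.100 > r=9); the cone at (13, 3) is not intersected at this z (z outside [6, 26]); Merging all regions: only the 29×8.5 cube is present, so the union is just that shape — 1 connected region; the cylinder at (-1, 0) is not intersected at this z (z outside [14, 18.5]); After the difference (first − rest): none of the subtracted shapes is present at this height, so the result so far is unchanged — 1 connected region; (whole slice rotated 70° about Z — lengths, areas and connectivity unchanged). The outline is a single polygon with 4 vertices. Extrusion per mm of travel: 0.4 × 0.3 / (π × 0.875²) = 0.049890. Accumulating E over each segment gives final E = 3.7421.

G0 X-7.99 Y2.91 Z5.40
G1 X0.00 Y0.00 E0.4242
G1 X9.92 Y27.25 E1.8710
G1 X1.93 Y30.16 E2.2953
G1 X-7.99 Y2.91 E3.7421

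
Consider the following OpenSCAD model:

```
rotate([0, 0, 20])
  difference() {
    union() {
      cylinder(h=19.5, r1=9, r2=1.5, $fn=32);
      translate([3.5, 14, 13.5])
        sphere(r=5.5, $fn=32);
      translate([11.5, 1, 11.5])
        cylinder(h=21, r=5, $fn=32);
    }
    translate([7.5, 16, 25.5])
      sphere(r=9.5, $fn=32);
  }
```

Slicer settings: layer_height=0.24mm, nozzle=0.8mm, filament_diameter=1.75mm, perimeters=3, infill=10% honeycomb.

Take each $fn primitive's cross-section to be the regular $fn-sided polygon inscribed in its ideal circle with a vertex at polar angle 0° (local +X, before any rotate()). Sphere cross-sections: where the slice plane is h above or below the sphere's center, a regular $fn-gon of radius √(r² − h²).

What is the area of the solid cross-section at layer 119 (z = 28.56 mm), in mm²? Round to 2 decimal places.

At z = 28.56 mm: the cone is not intersected at this z (z outside [0, 19.5]); the sphere at (3.5, 14) is absent (|z−center|=15.060 > r=5.5); the cylinder at (11.5, 1): section is a regular 32-gon, circumradius r=5 (area = (32/2)·5.000²·sin(360°/32) = 78.04 mm²); Merging all regions: only the r=5 cylinder at (11.5, 1) is present, so the union is just that shape — area = 78.04 mm²; the sphere at (7.5, 16): section is a regular 32-gon, circumradius = √(r²−h²) = √(9.5²−3.06²) = 8.994 (area = (32/2)·8.994²·sin(360°/32) = 252.48 mm²); Subtracting the remaining from the first: starting from the result so far (78.04 mm²), the r=9.5 sphere at (7.5, 16) misses the remaining region (no effect) — area = 78.04 mm²; (whole slice rotated 20° about Z — lengths, areas and connectivity unchanged). Overall, the cross-section is a single solid region. Net area = 78.04 mm².

78.04 mm²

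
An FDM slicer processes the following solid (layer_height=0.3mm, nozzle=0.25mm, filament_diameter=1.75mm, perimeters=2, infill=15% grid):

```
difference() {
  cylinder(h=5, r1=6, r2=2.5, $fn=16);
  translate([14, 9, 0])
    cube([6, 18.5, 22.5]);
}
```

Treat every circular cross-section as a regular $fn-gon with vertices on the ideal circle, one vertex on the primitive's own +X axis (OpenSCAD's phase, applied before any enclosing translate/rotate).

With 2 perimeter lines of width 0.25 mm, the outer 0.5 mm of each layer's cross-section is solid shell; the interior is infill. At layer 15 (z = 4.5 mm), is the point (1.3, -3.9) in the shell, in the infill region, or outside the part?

outside

At z = 4.5 mm: the cone (r1=6→r2=2.5) has section circumradius 2.850 here — a regular 16-gon; the 6×18.5 cube at (14, 9) contributes its full rectangle; Taking the first minus the rest: starting from the cone, the 6×18.5 cube at (14, 9) misses the remaining region (no effect) — 1 connected region. Overall, the cross-section is a single solid region. The nearest boundary edge runs (1.09, -2.63)→(-0.00, -2.85); distance from the point to it = 1.28 mm. The point is not inside any of the regions above, so it lies outside the cross-section (1.28 mm from the nearest boundary).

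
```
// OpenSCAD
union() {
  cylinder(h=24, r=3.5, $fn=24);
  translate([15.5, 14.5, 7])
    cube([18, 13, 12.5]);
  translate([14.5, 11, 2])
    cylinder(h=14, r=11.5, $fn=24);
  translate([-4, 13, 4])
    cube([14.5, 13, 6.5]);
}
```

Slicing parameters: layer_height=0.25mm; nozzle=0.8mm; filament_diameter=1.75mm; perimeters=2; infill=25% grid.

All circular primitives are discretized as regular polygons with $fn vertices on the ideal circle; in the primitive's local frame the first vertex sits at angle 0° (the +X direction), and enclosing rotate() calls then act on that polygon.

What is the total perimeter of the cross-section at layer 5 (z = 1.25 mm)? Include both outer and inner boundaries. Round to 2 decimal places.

21.93 mm

At z = 1.25 mm: the cylinder: section is a regular 24-gon, circumradius r=3.5 (perimeter = 2·24·3.500·sin(180°/24) = 21.93 mm); the cube at (15.5, 14.5) is absent (z outside [7, 19.5]); the cylinder at (14.5, 11) does not reach this height (z outside [2, 16]); the cube at (-4, 13) is not intersected at this z (z outside [4, 10.5]); Taking the union: only the r=3.5 cylinder is present, so the union is just that shape — boundary = 21.93 mm. Overall, the cross-section is a single solid region. Total boundary length (outer) = 21.93 mm.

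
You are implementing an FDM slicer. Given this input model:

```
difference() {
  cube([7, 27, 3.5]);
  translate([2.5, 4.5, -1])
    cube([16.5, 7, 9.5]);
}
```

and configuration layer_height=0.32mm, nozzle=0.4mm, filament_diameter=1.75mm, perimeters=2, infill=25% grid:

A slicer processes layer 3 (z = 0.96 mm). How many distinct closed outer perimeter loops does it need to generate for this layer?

1

At z = 0.96 mm: the 7×27 cube contributes its full rectangle; the cube at (2.5, 4.5) (footprint 16.5×7) is included at this height; After the difference (first − rest): starting from the 7×27 cube, the 16.5×7 cube at (2.5, 4.5) partially overlaps it — only the 31.50 mm² overlap (of its 115.50 mm²) is removed, clipping the outline — 1 connected region. The result has 1 disconnected region.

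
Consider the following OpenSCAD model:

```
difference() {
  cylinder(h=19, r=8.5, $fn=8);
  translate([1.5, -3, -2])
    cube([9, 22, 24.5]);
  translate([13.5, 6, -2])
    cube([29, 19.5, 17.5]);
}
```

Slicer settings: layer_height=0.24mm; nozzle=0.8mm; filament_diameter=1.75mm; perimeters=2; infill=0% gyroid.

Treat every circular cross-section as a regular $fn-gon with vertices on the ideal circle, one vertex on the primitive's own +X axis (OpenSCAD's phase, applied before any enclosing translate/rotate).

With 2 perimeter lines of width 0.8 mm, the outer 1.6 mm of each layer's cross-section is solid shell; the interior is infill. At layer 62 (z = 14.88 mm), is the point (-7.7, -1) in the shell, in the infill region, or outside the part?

shell

At z = 14.88 mm: the r=8.5 cylinder contributes a regular 8-gon of circumradius 8.5; the 9×22 cube at (1.5, -3) contributes its full rectangle; the cube at (13.5, 6) is present — its section is the full 29×19.5 rectangle; Taking the first minus the rest: starting from the r=8.5 cylinder, the 9×22 cube at (1.5, -3) partially overlaps it — only the 57.94 mm² overlap (of its 198.00 mm²) is removed, clipping the outline; the 29×19.5 cube at (13.5, 6) misses the remaining region (no effect) — 1 connected region. Overall, the cross-section is a single solid region. The nearest boundary edge runs (-6.01, -6.01)→(-8.50, 0.00); distance from the point to it = 0.36 mm. The point is inside the cross-section, 0.36 mm from the nearest boundary — within the 1.6 mm shell band (2 × 0.8).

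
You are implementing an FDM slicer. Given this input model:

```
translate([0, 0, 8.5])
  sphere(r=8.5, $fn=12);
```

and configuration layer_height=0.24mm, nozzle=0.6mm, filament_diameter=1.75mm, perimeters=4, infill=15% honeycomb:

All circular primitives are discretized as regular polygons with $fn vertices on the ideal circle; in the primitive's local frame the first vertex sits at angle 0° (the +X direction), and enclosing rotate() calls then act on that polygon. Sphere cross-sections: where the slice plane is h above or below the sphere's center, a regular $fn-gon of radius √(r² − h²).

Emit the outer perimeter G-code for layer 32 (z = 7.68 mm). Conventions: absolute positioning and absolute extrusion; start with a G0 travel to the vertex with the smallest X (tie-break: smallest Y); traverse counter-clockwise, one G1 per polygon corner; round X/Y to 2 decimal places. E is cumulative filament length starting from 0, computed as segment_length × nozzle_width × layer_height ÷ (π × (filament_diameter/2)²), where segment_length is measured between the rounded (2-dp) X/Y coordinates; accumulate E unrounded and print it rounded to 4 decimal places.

G0 X-8.46 Y0.00 Z7.68
G1 X-7.33 Y-4.23 E0.2621
G1 X-4.23 Y-7.33 E0.5246
G1 X0.00 Y-8.46 E0.7867
G1 X4.23 Y-7.33 E1.0488
G1 X7.33 Y-4.23 E1.3113
G1 X8.46 Y0.00 E1.5734
G1 X7.33 Y4.23 E1.8355
G1 X4.23 Y7.33 E2.0980
G1 X0.00 Y8.46 E2.3601
G1 X-4.23 Y7.33 E2.6223
G1 X-7.33 Y4.23 E2.8847
G1 X-8.46 Y0.00 E3.1468

At z = 7.68 mm: the r=8.5 sphere contributes a regular 12-gon of circumradius √(8.5²−0.82²) = 8.460. The outline is a single polygon with 12 vertices. Extrusion per mm of travel: 0.6 × 0.24 / (π × 0.875²) = 0.059868. Accumulating E over each segment gives final E = 3.1468.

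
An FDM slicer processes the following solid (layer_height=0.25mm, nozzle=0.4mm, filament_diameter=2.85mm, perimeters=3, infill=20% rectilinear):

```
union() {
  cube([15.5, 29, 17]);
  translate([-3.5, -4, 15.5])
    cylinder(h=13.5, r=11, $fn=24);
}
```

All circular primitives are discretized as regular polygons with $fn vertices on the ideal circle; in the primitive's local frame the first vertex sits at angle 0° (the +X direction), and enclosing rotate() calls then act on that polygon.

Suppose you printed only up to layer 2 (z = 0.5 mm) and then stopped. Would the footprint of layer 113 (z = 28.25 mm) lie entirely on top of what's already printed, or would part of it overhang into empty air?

part overhangs

Compare the two slices. At z = 0.5: the cube is present — its section is the full 15.5×29 rectangle (area 449.50 mm²); the cylinder at (-3.5, -4) is absent (z outside [15.5, 29]); Merging all regions: only the 15.5×29 cube is present, so the union is just that shape — area = 449.50 mm². At z = 28.25: the cube does not reach this height (z outside [0, 17]); the cylinder at (-3.5, -4): section is a regular 24-gon, circumradius r=11 (area = (24/2)·11.000²·sin(360°/24) = 375.81 mm²); Taking the union: only the r=11 cylinder at (-3.5, -4) is present, so the union is just that shape — area = 375.81 mm². Checking containment: at z = 28.25 the cross-section extends beyond the z = 0.5 cross-section by about 348.25 mm².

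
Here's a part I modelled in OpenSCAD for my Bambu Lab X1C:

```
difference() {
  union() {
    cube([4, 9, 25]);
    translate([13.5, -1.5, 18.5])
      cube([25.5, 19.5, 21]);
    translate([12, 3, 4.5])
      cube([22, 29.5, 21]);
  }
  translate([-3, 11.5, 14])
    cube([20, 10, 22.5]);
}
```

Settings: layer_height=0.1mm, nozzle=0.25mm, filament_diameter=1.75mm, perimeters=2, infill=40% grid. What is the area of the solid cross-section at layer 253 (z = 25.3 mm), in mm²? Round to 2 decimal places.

At z = 25.3 mm: the cube is absent (z outside [0, 25]); the cube at (13.5, -1.5) (footprint 25.5×19.5) is included at this height (area 497.25 mm²); the cube at (12, 3) is present — its section is the full 22×29.5 rectangle (area 649.00 mm²); Merging all regions: the regions partially overlap — summed areas 1146.25 mm² minus the doubly-counted overlap 307.50 mm² gives 838.75 mm² — area = 838.75 mm²; the 20×10 cube at (-3, 11.5) contributes its full rectangle (area 200.00 mm²); After the difference (first − rest): starting from the result so far (838.75 mm²), the 20×10 cube at (-3, 11.5) partially overlaps it — only the 50.00 mm² overlap (of its 200.00 mm²) is removed, clipping the outline — area = 788.75 mm². Overall, the cross-section is a single solid region. Net area = 788.75 mm².

788.75 mm²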